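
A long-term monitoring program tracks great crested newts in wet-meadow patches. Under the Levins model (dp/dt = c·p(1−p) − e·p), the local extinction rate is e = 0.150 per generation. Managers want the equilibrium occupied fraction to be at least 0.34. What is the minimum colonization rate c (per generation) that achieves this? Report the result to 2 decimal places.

p* = 1 − e/c ≥ 0.34 requires e/c ≤ 0.6600, i.e. c ≥ e/0.6600.
c_min = 0.150/0.6600 = 0.2273.

0.23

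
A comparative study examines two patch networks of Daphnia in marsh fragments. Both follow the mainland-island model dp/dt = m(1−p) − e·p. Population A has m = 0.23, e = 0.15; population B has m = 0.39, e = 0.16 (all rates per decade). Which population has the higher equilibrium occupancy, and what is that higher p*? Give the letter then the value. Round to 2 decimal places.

A: p*_A = m/(m+e) = 0.23/0.3800 = 0.6053.
B: p*_B = 0.39/0.5500 = 0.7091.
B is higher at 0.7091.

B, 0.71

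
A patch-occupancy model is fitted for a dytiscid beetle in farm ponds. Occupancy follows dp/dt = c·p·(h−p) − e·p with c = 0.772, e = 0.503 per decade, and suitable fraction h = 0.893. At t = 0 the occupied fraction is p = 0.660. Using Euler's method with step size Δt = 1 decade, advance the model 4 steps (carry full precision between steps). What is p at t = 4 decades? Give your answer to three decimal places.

Update rule: p ← p + [c·p·(h−p) − e·p]·Δt with Δt = 1.
t = 1: p = 0.66000 + (-0.21326) = 0.44674
t = 2: p = 0.44674 + (-0.07080) = 0.37594
t = 3: p = 0.37594 + (-0.03903) = 0.33690
t = 4: p = 0.33690 + (-0.02483) = 0.31208

0.312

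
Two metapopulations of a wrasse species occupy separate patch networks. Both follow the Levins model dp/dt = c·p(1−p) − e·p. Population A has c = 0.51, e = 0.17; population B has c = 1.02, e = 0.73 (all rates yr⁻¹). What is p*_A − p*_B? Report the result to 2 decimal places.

A: p*_A = 1 − 0.17/0.51 = 0.6667.
B: p*_B = 1 − 0.73/1.02 = 0.2843.
p*_A − p*_B = 0.6667 − 0.2843 = 0.3824.

0.38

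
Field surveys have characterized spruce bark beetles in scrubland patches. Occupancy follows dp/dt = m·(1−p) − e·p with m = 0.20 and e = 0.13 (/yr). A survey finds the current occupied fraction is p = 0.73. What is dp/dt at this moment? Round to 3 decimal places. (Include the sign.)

Colonization term: m·(1−p) = 0.20×0.2700 = 0.05400.
Extinction term: e·p = 0.09490.
dp/dt = 0.05400 − 0.09490 = -0.04090.

-0.041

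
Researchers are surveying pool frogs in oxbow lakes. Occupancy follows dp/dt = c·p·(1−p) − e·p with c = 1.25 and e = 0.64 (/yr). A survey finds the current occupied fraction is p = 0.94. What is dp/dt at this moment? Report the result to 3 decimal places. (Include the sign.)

-0.531

Colonization term: c·p·(1−p) = 1.25×0.94×0.0600 = 0.07050.
Extinction term: e·p = 0.60160.
dp/dt = 0.07050 − 0.60160 = -0.53110.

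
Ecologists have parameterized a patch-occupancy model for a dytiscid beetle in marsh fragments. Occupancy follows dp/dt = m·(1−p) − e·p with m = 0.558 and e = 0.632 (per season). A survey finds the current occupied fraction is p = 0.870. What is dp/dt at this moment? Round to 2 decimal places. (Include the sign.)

-0.48

Colonization term: m·(1−p) = 0.558×0.1300 = 0.07254.
Extinction term: e·p = 0.54984.
dp/dt = 0.07254 − 0.54984 = -0.47730.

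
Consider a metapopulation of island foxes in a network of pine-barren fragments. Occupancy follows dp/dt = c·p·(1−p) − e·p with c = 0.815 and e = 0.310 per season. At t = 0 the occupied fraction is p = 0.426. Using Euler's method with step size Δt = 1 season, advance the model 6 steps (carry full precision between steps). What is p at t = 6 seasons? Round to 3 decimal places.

0.614

Update rule: p ← p + [c·p·(1−p) − e·p]·Δt with Δt = 1.
step 1: Δp = +0.06723, p = 0.49323
step 2: Δp = +0.05081, p = 0.54404
step 3: Δp = +0.03352, p = 0.57756
step 4: Δp = +0.01981, p = 0.59736
step 5: Δp = +0.01084, p = 0.60820
step 6: Δp = +0.00566, p = 0.61387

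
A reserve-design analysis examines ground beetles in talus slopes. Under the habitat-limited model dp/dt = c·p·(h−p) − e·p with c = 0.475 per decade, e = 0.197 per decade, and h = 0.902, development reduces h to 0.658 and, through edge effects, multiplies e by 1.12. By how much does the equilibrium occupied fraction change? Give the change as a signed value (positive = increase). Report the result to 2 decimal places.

-0.29

Before: p* = h − e/c = 0.902 − 0.197/0.475 = 0.902 − 0.4147 = 0.4873.
After: c = 0.475, e = 0.22064, h = 0.658; p* = 0.658 − 0.22064/0.475 = 0.1935.
Δp* = 0.1935 − 0.4873 = -0.2938.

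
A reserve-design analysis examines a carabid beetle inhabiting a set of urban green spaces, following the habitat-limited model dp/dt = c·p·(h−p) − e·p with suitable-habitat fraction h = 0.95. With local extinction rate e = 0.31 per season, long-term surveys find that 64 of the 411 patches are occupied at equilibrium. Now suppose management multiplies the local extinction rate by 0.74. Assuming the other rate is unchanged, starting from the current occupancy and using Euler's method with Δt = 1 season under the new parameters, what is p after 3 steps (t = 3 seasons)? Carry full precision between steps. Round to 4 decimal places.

0.1938

Observed p* = 64/411 = 0.15572.
Balance c(h−p*) = e gives c = e/(0.95 − 0.15572) = 0.31/0.79428 = 0.39029.
Starting from p₀ = 0.15572; update p ← p + (dp/dt)·Δt with the new parameters.
  1  |  dp/dt·Δt = +0.012551  |  p_1 = 0.168269
  2  |  dp/dt·Δt = +0.012738  |  p_2 = 0.181007
  3  |  dp/dt·Δt = +0.012803  |  p_3 = 0.193809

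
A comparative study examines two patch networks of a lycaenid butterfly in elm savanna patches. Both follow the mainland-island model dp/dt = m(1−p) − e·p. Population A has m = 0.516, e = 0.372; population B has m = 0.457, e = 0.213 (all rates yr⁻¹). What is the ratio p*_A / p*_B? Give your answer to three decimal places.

A: p*_A = m/(m+e) = 0.516/0.8880 = 0.5811.
B: p*_B = 0.457/0.6700 = 0.6821.
p*_A / p*_B = 0.5811/0.6821 = 0.8519.

0.852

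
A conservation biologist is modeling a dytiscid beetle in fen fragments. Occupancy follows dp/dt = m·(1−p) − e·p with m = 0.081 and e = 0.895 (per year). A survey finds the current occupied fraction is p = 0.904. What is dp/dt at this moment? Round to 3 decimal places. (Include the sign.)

Colonization term: m·(1−p) = 0.081×0.0960 = 0.00778.
Extinction term: e·p = 0.80908.
dp/dt = 0.00778 − 0.80908 = -0.80130.

-0.801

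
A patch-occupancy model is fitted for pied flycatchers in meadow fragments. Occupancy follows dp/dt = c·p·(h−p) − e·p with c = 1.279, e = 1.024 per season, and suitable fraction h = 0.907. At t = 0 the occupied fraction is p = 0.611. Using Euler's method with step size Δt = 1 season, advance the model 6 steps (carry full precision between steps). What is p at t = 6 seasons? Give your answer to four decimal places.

Update rule: p ← p + [c·p·(h−p) − e·p]·Δt with Δt = 1.
p: 0.61100 → 0.21665  (Δp = -0.39435)
p: 0.21665 → 0.18609  (Δp = -0.03056)
p: 0.18609 → 0.16712  (Δp = -0.01897)
p: 0.16712 → 0.15414  (Δp = -0.01298)
p: 0.15414 → 0.14472  (Δp = -0.00942)
p: 0.14472 → 0.13762  (Δp = -0.00710)

0.1376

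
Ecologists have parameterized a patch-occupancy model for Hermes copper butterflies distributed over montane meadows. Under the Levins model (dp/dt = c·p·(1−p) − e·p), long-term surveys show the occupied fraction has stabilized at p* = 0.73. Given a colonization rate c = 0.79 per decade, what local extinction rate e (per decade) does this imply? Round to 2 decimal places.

At equilibrium c(1−p*) = e.
e = 0.79 × (1 − 0.73) = 0.79 × 0.2700 = 0.2133.

0.21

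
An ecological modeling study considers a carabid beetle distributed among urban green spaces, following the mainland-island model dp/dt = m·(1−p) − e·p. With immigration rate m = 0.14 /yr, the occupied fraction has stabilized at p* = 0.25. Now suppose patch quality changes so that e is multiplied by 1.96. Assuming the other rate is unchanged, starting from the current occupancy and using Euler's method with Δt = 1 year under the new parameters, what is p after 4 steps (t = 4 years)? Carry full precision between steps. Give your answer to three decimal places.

Balance m(1−p*) = e·p* gives e = m(1−p*)/p* = 0.14×0.75000/0.25000 = 0.42000.
Starting from p₀ = 0.25000; update p ← p + (dp/dt)·Δt with the new parameters.
  1  |  dp/dt·Δt = -0.100800  |  p_1 = 0.149200
  2  |  dp/dt·Δt = -0.003709  |  p_2 = 0.145491
  3  |  dp/dt·Δt = -0.000137  |  p_3 = 0.145354
  4  |  dp/dt·Δt = -0.000005  |  p_4 = 0.145349

0.145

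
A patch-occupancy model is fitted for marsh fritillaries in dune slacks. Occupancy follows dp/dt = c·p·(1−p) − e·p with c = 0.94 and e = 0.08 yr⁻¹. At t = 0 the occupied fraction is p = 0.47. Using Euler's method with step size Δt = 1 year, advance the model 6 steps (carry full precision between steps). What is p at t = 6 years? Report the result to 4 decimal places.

0.9148

Update rule: p ← p + [c·p·(1−p) − e·p]·Δt with Δt = 1.
t = 1: p = 0.47000 + (+0.19655) = 0.66655
t = 2: p = 0.66655 + (+0.15560) = 0.82215
t = 3: p = 0.82215 + (+0.07167) = 0.89383
t = 4: p = 0.89383 + (+0.01770) = 0.91153
t = 5: p = 0.91153 + (+0.00288) = 0.91441
t = 6: p = 0.91441 + (+0.00041) = 0.91483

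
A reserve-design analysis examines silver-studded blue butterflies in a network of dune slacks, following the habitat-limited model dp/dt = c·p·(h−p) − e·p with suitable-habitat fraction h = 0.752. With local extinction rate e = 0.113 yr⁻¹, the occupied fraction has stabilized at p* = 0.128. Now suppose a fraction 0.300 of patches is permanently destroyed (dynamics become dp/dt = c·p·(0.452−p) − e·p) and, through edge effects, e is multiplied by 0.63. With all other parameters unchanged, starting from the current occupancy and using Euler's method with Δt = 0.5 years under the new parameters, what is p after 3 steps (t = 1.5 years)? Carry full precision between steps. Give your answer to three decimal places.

0.126

Balance c(h−p*) = e gives c = e/(0.752 − 0.12800) = 0.113/0.62400 = 0.18109.
Starting from p₀ = 0.12800; update p ← p + (dp/dt)·Δt with the new parameters.
  1  |  dp/dt·Δt = -0.000801  |  p_1 = 0.127199
  2  |  dp/dt·Δt = -0.000787  |  p_2 = 0.126412
  3  |  dp/dt·Δt = -0.000773  |  p_3 = 0.125639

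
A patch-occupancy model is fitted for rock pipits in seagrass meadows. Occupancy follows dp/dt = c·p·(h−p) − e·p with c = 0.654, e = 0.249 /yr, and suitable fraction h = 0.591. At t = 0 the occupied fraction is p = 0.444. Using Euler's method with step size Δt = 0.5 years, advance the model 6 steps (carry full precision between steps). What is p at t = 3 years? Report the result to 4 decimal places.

Update rule: p ← p + [c·p·(h−p) − e·p]·Δt with Δt = 0.5.
step 1: Δp = -0.03394, p = 0.41006
step 2: Δp = -0.02679, p = 0.38327
step 3: Δp = -0.02168, p = 0.36159
step 4: Δp = -0.01789, p = 0.34370
step 5: Δp = -0.01500, p = 0.32870
step 6: Δp = -0.01273, p = 0.31597

0.3160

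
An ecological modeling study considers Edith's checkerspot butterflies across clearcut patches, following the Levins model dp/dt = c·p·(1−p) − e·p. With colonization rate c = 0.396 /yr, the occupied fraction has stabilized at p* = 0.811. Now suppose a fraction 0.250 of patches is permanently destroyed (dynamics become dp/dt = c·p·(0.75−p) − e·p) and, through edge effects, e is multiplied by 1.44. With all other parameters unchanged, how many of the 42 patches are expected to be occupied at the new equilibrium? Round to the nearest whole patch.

20

Balance c(1−p*) = e gives e = 0.396×(1 − 0.81100) = 0.07484.
New p* = 0.75 − e/c = 0.75 − 0.10777/0.39600 = 0.47785.
Expected occupied = 42 × 0.47785 = 20.07 ≈ 20.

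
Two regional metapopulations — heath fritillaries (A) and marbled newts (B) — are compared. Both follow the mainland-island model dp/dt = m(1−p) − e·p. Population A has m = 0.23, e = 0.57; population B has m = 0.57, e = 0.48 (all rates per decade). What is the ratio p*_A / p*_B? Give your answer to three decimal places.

0.530

A: p*_A = m/(m+e) = 0.23/0.8000 = 0.2875.
B: p*_B = 0.57/1.0500 = 0.5429.
p*_A / p*_B = 0.2875/0.5429 = 0.5296.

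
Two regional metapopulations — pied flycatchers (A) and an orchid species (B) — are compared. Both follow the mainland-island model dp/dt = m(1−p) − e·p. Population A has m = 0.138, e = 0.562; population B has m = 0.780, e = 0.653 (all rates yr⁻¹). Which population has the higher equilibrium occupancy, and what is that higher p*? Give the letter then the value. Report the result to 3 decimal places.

A: p*_A = m/(m+e) = 0.138/0.7000 = 0.1971.
B: p*_B = 0.780/1.4330 = 0.5443.
B is higher at 0.5443.

B, 0.544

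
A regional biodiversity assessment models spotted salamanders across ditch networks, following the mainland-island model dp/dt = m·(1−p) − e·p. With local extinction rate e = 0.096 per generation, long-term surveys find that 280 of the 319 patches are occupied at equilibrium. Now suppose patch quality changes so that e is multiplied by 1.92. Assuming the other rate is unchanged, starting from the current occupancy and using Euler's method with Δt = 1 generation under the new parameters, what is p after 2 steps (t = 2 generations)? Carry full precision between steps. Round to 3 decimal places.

Observed p* = 280/319 = 0.87774.
Balance m(1−p*) = e·p* gives m = e·p*/(1−p*) = 0.096×0.87774/0.12226 = 0.68923.
Starting from p₀ = 0.87774; update p ← p + (dp/dt)·Δt with the new parameters.
step 1: Δp = -0.07752, p = 0.80022
step 2: Δp = -0.00980, p = 0.79042

0.790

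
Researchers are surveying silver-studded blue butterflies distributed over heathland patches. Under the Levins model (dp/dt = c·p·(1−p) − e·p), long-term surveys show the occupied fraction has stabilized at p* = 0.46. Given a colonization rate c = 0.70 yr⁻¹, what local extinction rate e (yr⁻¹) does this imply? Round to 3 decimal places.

0.378

At equilibrium c(1−p*) = e.
e = 0.70 × (1 − 0.46) = 0.70 × 0.5400 = 0.3780.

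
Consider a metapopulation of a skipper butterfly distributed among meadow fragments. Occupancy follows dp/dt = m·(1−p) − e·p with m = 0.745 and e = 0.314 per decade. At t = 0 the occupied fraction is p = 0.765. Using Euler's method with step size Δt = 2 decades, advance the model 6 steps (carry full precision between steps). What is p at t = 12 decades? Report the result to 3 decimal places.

Update rule: p ← p + [m·(1−p) − e·p]·Δt with Δt = 2.
  1  |  dp/dt·Δt = -0.130270  |  p_1 = 0.634730
  2  |  dp/dt·Δt = +0.145642  |  p_2 = 0.780372
  3  |  dp/dt·Δt = -0.162828  |  p_3 = 0.617544
  4  |  dp/dt·Δt = +0.182041  |  p_4 = 0.799586
  5  |  dp/dt·Δt = -0.203522  |  p_5 = 0.596063
  6  |  dp/dt·Δt = +0.227538  |  p_6 = 0.823601

0.824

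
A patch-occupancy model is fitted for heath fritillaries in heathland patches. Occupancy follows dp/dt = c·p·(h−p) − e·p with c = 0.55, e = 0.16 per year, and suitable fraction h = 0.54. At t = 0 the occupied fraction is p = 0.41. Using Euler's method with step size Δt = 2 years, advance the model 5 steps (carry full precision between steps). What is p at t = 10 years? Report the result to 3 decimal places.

0.267

Update rule: p ← p + [c·p·(h−p) − e·p]·Δt with Δt = 2.
  1  |  dp/dt·Δt = -0.072570  |  p_1 = 0.337430
  2  |  dp/dt·Δt = -0.032789  |  p_2 = 0.304641
  3  |  dp/dt·Δt = -0.018615  |  p_3 = 0.286026
  4  |  dp/dt·Δt = -0.011621  |  p_4 = 0.274405
  5  |  dp/dt·Δt = -0.007641  |  p_5 = 0.266764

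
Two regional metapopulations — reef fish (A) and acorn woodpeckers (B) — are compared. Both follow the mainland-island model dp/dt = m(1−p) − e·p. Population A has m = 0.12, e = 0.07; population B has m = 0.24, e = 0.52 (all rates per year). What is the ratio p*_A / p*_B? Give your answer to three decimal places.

2.000

A: p*_A = m/(m+e) = 0.12/0.1900 = 0.6316.
B: p*_B = 0.24/0.7600 = 0.3158.
p*_A / p*_B = 0.6316/0.3158 = 2.0000.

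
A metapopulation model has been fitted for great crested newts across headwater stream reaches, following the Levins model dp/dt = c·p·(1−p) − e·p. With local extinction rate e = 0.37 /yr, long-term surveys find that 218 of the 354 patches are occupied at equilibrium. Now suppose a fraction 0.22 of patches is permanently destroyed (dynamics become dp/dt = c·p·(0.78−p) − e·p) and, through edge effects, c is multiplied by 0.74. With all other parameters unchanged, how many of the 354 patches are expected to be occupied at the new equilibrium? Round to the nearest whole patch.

92

Observed p* = 218/354 = 0.61582.
Balance c(1−p*) = e gives c = e/(1 − 0.61582) = 0.37/0.38418 = 0.96309.
New p* = 0.78 − e/c = 0.78 − 0.37000/0.71269 = 0.26084.
Expected occupied = 354 × 0.26084 = 92.34 ≈ 92.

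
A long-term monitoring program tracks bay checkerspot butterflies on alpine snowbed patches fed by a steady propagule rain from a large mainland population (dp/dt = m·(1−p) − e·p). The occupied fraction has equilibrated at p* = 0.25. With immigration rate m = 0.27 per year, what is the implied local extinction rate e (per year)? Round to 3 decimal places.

0.810

At equilibrium m(1−p*) = e·p*, so e = m(1−p*)/p*.
e = 0.27 × 0.7500 / 0.25 = 0.8100.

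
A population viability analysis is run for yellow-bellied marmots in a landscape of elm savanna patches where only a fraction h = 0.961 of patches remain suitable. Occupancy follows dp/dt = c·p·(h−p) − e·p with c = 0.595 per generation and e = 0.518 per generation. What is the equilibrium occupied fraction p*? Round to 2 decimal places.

Setting dp/dt = 0 and dividing by p* gives c·(h−p*) = e.
So p* = h − e/c = 0.961 − 0.518/0.595 = 0.961 − 0.8706 = 0.0904.

0.09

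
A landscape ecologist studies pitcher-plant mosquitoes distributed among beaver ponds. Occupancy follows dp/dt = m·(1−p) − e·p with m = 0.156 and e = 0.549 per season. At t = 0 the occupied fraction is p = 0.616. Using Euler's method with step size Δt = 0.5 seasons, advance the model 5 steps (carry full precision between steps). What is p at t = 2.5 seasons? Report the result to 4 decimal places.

Update rule: p ← p + [m·(1−p) − e·p]·Δt with Δt = 0.5.
step 1: Δp = -0.13914, p = 0.47686
step 2: Δp = -0.09009, p = 0.38677
step 3: Δp = -0.05834, p = 0.32843
step 4: Δp = -0.03777, p = 0.29066
step 5: Δp = -0.02446, p = 0.26620

0.2662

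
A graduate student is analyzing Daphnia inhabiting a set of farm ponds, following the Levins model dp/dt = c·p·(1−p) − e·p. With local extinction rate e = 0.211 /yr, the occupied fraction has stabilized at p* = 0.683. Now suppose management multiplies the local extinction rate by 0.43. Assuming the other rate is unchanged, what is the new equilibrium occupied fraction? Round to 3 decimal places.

0.864

Balance c(1−p*) = e gives c = e/(1 − 0.68300) = 0.211/0.31700 = 0.66562.
New p* = 1 − e/c = 1 − 0.09073/0.66562 = 0.86369.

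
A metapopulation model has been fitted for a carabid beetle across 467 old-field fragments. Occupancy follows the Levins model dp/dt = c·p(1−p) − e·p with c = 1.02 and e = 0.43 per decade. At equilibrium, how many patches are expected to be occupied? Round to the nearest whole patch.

270

p* = 1 − e/c = 1 − 0.43/1.02 = 0.5784.
Expected occupied patches = N × p* = 467 × 0.5784 = 270.13 ≈ 270.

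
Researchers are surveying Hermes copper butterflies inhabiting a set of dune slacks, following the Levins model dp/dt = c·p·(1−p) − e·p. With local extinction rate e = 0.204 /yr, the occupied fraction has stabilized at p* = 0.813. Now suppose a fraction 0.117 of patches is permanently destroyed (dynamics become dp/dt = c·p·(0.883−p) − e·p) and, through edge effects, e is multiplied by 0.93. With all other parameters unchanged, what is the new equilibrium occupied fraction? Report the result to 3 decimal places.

Balance c(1−p*) = e gives c = e/(1 − 0.81300) = 0.204/0.18700 = 1.09091.
New p* = 0.883 − e/c = 0.883 − 0.18972/1.09091 = 0.70909.

0.709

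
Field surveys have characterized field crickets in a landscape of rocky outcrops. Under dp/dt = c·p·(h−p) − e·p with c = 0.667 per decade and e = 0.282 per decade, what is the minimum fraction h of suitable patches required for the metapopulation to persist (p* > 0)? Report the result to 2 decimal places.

0.42

p* = h − e/c is positive only when h > e/c.
h_min = e/c = 0.282/0.667 = 0.4228.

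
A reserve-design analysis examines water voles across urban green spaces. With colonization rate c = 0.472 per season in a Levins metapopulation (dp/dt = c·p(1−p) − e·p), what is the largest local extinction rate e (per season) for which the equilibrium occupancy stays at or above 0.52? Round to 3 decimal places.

0.227

1 − e/c ≥ 0.52 ⇒ e ≤ c(1 − 0.52) = 0.472 × 0.4800.
e_max = 0.2266.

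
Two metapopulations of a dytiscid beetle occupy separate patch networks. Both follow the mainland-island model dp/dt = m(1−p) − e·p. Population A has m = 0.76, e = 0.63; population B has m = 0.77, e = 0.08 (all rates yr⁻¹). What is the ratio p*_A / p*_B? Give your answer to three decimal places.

A: p*_A = m/(m+e) = 0.76/1.3900 = 0.5468.
B: p*_B = 0.77/0.8500 = 0.9059.
p*_A / p*_B = 0.5468/0.9059 = 0.6036.

0.604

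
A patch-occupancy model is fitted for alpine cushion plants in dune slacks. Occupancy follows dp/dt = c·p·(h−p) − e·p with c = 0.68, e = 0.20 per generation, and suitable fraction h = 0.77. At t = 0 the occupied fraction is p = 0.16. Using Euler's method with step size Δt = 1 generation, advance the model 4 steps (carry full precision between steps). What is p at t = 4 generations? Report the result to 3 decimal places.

0.308

Update rule: p ← p + [c·p·(h−p) − e·p]·Δt with Δt = 1.
p: 0.16000 → 0.19437  (Δp = +0.03437)
p: 0.19437 → 0.23158  (Δp = +0.03721)
p: 0.23158 → 0.27005  (Δp = +0.03847)
p: 0.27005 → 0.30785  (Δp = +0.03780)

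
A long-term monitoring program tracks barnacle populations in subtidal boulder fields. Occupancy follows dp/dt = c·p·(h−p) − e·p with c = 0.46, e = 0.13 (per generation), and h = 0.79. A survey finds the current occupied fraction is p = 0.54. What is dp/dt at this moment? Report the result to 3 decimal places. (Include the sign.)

-0.008

Colonization term: c·p·(h−p) = 0.46×0.54×0.2500 = 0.06210.
Extinction term: e·p = 0.07020.
dp/dt = 0.06210 − 0.07020 = -0.00810.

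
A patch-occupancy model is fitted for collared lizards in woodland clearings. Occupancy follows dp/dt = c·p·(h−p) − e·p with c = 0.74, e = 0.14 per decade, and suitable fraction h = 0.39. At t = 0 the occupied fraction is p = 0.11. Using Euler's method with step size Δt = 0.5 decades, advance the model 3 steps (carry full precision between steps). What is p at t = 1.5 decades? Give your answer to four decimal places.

0.1210

Update rule: p ← p + [c·p·(h−p) − e·p]·Δt with Δt = 0.5.
step 1: Δp = +0.00370, p = 0.11370
step 2: Δp = +0.00366, p = 0.11736
step 3: Δp = +0.00362, p = 0.12098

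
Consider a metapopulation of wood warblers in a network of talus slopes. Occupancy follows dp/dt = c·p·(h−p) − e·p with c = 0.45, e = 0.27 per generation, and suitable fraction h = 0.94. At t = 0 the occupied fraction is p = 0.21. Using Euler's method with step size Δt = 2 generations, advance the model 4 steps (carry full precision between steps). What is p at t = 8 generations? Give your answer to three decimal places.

0.292

Update rule: p ← p + [c·p·(h−p) − e·p]·Δt with Δt = 2.
step 1: Δp = +0.02457, p = 0.23457
step 2: Δp = +0.02226, p = 0.25683
step 3: Δp = +0.01922, p = 0.27605
step 4: Δp = +0.01589, p = 0.29194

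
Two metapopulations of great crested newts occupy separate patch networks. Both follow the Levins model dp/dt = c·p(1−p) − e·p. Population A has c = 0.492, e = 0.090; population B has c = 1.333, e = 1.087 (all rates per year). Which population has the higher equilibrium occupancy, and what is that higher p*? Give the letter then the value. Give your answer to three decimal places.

A, 0.817

A: p*_A = 1 − 0.090/0.492 = 0.8171.
B: p*_B = 1 − 1.087/1.333 = 0.1845.
A is higher at 0.8171.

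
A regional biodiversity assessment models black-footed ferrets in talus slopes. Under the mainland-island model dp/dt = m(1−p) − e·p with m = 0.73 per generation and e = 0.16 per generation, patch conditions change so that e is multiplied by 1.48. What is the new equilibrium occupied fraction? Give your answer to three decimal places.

Before: p* = 0.73/(0.73+0.16) = 0.8202.
After: m = 0.73, e = 0.2368; p* = 0.73/0.9668 = 0.7551.

0.755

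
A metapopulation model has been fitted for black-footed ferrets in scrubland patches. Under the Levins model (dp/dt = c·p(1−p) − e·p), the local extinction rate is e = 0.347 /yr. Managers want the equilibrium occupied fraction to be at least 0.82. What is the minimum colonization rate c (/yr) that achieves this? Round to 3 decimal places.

1.928

p* = 1 − e/c ≥ 0.82 requires e/c ≤ 0.1800, i.e. c ≥ e/0.1800.
c_min = 0.347/0.1800 = 1.9278.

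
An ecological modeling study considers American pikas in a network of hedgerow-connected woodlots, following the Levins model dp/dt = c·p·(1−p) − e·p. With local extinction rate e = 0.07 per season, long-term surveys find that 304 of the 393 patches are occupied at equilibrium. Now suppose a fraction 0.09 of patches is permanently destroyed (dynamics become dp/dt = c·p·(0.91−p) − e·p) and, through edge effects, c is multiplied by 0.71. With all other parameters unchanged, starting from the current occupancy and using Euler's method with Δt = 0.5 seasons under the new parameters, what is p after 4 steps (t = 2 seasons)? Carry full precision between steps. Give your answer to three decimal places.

Observed p* = 304/393 = 0.77354.
Balance c(1−p*) = e gives c = e/(1 − 0.77354) = 0.07/0.22646 = 0.30910.
Starting from p₀ = 0.77354; update p ← p + (dp/dt)·Δt with the new parameters.
p: 0.77354 → 0.75805  (Δp = -0.01549)
p: 0.75805 → 0.74415  (Δp = -0.01389)
p: 0.74415 → 0.73165  (Δp = -0.01250)
p: 0.73165 → 0.72036  (Δp = -0.01129)

0.720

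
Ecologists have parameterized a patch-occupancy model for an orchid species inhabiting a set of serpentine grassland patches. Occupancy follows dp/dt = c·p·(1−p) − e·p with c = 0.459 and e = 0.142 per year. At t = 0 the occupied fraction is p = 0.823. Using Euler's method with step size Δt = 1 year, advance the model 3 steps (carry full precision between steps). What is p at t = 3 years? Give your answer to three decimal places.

Update rule: p ← p + [c·p·(1−p) − e·p]·Δt with Δt = 1.
  1  |  dp/dt·Δt = -0.050003  |  p_1 = 0.772997
  2  |  dp/dt·Δt = -0.029224  |  p_2 = 0.743773
  3  |  dp/dt·Δt = -0.018142  |  p_3 = 0.725631

0.726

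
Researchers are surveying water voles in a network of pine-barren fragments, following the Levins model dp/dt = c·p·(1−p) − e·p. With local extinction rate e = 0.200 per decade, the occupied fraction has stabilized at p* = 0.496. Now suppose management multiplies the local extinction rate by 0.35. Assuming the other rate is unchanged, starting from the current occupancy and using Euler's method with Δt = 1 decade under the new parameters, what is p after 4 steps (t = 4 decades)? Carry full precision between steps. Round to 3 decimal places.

Balance c(1−p*) = e gives c = e/(1 − 0.49600) = 0.200/0.50400 = 0.39683.
Starting from p₀ = 0.49600; update p ← p + (dp/dt)·Δt with the new parameters.
p: 0.49600 → 0.56048  (Δp = +0.06448)
p: 0.56048 → 0.61900  (Δp = +0.05852)
p: 0.61900 → 0.66926  (Δp = +0.05026)
p: 0.66926 → 0.71025  (Δp = +0.04099)

0.710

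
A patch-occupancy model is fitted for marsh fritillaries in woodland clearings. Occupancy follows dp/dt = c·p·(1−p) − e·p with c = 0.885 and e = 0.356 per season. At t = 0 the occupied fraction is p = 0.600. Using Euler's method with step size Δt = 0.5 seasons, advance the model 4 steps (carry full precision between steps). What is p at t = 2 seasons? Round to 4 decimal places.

Update rule: p ← p + [c·p·(1−p) − e·p]·Δt with Δt = 0.5.
t = 0.5: p = 0.60000 + (-0.00060) = 0.59940
t = 1: p = 0.59940 + (-0.00044) = 0.59896
t = 1.5: p = 0.59896 + (-0.00032) = 0.59864
t = 2: p = 0.59864 + (-0.00024) = 0.59840

0.5984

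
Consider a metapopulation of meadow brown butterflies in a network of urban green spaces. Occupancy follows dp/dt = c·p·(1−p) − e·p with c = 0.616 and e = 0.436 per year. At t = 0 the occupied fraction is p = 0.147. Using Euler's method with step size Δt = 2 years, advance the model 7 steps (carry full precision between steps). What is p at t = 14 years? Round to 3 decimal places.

Update rule: p ← p + [c·p·(1−p) − e·p]·Δt with Δt = 2.
  1  |  dp/dt·Δt = +0.026298  |  p_1 = 0.173298
  2  |  dp/dt·Δt = +0.025388  |  p_2 = 0.198685
  3  |  dp/dt·Δt = +0.022892  |  p_3 = 0.221578
  4  |  dp/dt·Δt = +0.019281  |  p_4 = 0.240859
  5  |  dp/dt·Δt = +0.015237  |  p_5 = 0.256096
  6  |  dp/dt·Δt = +0.011394  |  p_6 = 0.267490
  7  |  dp/dt·Δt = +0.008146  |  p_7 = 0.275635

0.276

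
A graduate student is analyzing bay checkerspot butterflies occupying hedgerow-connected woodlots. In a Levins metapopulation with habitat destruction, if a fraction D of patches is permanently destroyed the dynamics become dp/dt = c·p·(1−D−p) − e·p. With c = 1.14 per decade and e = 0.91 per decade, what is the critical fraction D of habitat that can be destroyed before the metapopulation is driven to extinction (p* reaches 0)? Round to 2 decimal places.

The nontrivial equilibrium is p* = (1−D) − e/c; extinction occurs when this hits zero.
So D_crit = 1 − e/c = 1 − 0.91/1.14 = 1 − 0.7982 = 0.2018.
This equals the undisturbed p*, a classic result of Lande's extension.

0.20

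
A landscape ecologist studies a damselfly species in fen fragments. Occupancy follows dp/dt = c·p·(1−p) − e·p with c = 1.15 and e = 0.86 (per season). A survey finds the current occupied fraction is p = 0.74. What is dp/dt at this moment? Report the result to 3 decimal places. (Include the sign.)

-0.415

Colonization term: c·p·(1−p) = 1.15×0.74×0.2600 = 0.22126.
Extinction term: e·p = 0.63640.
dp/dt = 0.22126 − 0.63640 = -0.41514.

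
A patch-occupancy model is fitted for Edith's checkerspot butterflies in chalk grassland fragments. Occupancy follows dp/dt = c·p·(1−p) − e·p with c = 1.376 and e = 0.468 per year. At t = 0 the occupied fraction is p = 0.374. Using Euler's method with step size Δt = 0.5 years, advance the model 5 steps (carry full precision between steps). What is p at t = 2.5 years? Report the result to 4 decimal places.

Update rule: p ← p + [c·p·(1−p) − e·p]·Δt with Δt = 0.5.
p: 0.37400 → 0.44756  (Δp = +0.07356)
p: 0.44756 → 0.51294  (Δp = +0.06538)
p: 0.51294 → 0.56480  (Δp = +0.05186)
p: 0.56480 → 0.60175  (Δp = +0.03695)
p: 0.60175 → 0.62581  (Δp = +0.02407)

0.6258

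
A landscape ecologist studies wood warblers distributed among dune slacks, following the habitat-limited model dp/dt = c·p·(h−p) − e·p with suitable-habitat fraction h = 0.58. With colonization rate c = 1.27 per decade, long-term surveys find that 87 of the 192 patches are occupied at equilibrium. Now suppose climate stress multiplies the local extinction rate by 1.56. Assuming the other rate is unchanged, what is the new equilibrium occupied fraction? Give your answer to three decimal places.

Observed p* = 87/192 = 0.45312.
Balance c(h−p*) = e gives e = 1.27×(0.58 − 0.45312) = 0.16114.
New p* = 0.58 − e/c = 0.58 − 0.25138/1.27000 = 0.38206.

0.382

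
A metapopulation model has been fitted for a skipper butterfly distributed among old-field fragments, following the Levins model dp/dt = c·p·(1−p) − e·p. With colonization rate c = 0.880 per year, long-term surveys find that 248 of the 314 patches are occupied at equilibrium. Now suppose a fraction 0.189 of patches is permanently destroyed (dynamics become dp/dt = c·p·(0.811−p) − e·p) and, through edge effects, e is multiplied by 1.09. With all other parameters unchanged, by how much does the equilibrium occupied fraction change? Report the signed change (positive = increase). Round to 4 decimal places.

-0.2079

Observed p* = 248/314 = 0.78981.
Balance c(1−p*) = e gives e = 0.880×(1 − 0.78981) = 0.18497.
New p* = 0.811 − e/c = 0.811 − 0.20162/0.88000 = 0.58189.
Δp* = 0.58189 − 0.78981 = -0.20792.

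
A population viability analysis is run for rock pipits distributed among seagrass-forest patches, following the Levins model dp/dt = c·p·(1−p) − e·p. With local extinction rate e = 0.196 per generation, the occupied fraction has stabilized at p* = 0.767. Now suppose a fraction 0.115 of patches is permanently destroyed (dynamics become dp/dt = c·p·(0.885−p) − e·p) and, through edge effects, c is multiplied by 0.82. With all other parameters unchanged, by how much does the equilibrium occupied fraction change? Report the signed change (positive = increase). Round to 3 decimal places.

-0.166

Balance c(1−p*) = e gives c = e/(1 − 0.76700) = 0.196/0.23300 = 0.84120.
New p* = 0.885 − e/c = 0.885 − 0.19600/0.68978 = 0.60085.
Δp* = 0.60085 − 0.76700 = -0.16615.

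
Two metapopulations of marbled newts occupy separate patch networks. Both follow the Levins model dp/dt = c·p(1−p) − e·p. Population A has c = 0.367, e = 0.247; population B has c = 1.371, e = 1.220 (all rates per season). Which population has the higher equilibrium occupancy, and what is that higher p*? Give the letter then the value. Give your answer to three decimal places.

A: p*_A = 1 − 0.247/0.367 = 0.3270.
B: p*_B = 1 − 1.220/1.371 = 0.1101.
A is higher at 0.3270.

A, 0.327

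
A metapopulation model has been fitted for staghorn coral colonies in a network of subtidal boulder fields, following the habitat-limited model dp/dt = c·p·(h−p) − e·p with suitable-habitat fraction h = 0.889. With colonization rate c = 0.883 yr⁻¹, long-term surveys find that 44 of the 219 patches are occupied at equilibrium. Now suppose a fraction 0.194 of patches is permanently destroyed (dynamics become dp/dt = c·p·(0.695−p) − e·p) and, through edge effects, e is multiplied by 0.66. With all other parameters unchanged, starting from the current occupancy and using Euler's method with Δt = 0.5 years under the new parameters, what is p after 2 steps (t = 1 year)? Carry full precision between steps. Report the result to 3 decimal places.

Observed p* = 44/219 = 0.20091.
Balance c(h−p*) = e gives e = 0.883×(0.889 − 0.20091) = 0.60758.
Starting from p₀ = 0.20091; update p ← p + (dp/dt)·Δt with the new parameters.
t = 0.5: p = 0.20091 + (+0.00354) = 0.20446
t = 1: p = 0.20446 + (+0.00329) = 0.20774

0.208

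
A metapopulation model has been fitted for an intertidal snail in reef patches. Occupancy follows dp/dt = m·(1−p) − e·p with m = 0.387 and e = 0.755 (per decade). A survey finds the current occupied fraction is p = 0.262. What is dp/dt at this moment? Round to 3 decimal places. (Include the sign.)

0.088

Colonization term: m·(1−p) = 0.387×0.7380 = 0.28561.
Extinction term: e·p = 0.19781.
dp/dt = 0.28561 − 0.19781 = 0.08780.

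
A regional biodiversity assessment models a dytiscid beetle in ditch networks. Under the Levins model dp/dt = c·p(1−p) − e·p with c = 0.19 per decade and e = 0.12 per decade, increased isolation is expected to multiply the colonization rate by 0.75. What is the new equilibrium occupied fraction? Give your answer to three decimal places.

Before: p* = 1 − 0.12/0.19 = 0.3684.
After the change, c = 0.1425, e = 0.12, so p* = 1 − 0.12/0.1425 = 0.1579.

0.158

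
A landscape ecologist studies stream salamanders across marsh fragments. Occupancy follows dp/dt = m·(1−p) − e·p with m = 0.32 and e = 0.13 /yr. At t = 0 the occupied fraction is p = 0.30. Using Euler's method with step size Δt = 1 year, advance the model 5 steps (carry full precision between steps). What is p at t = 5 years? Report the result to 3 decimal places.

Update rule: p ← p + [m·(1−p) − e·p]·Δt with Δt = 1.
  1  |  dp/dt·Δt = +0.185000  |  p_1 = 0.485000
  2  |  dp/dt·Δt = +0.101750  |  p_2 = 0.586750
  3  |  dp/dt·Δt = +0.055962  |  p_3 = 0.642713
  4  |  dp/dt·Δt = +0.030779  |  p_4 = 0.673492
  5  |  dp/dt·Δt = +0.016929  |  p_5 = 0.690421

0.690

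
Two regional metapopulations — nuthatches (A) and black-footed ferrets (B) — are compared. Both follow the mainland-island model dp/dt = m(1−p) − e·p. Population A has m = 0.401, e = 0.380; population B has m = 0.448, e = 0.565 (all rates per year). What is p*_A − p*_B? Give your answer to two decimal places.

0.07

A: p*_A = m/(m+e) = 0.401/0.7810 = 0.5134.
B: p*_B = 0.448/1.0130 = 0.4423.
p*_A − p*_B = 0.5134 − 0.4423 = 0.0712.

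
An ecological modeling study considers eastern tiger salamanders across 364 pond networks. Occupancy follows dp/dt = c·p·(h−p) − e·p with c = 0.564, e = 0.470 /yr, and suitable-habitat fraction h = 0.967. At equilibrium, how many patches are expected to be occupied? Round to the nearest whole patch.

p* = h − e/c = 0.967 − 0.8333 = 0.1337.
Expected occupied patches = N × p* = 364 × 0.1337 = 48.65 ≈ 49.

49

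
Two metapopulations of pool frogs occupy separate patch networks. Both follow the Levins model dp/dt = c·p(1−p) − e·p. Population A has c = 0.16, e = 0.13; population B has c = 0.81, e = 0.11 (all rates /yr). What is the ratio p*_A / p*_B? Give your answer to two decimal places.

0.22

A: p*_A = 1 − 0.13/0.16 = 0.1875.
B: p*_B = 1 − 0.11/0.81 = 0.8642.
p*_A / p*_B = 0.1875/0.8642 = 0.2170.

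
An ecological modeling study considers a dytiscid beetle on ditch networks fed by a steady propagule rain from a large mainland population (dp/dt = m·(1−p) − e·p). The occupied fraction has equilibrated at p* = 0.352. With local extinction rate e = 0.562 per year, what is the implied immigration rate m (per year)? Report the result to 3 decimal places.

At equilibrium m(1−p*) = e·p*, so m = e·p*/(1−p*).
m = 0.562 × 0.352 / 0.6480 = 0.1978/0.6480 = 0.3053.

0.305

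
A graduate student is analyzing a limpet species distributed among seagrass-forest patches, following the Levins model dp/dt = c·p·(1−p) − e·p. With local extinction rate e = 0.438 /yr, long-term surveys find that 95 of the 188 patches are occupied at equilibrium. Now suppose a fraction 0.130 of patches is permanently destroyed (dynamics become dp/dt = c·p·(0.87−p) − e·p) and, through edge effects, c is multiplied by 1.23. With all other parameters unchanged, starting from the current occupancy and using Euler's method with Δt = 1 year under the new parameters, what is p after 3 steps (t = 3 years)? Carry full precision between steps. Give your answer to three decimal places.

Observed p* = 95/188 = 0.50532.
Balance c(1−p*) = e gives c = e/(1 − 0.50532) = 0.438/0.49468 = 0.88542.
Starting from p₀ = 0.50532; update p ← p + (dp/dt)·Δt with the new parameters.
t = 1: p = 0.50532 + (-0.02064) = 0.48468
t = 2: p = 0.48468 + (-0.00890) = 0.47578
t = 3: p = 0.47578 + (-0.00413) = 0.47166

0.472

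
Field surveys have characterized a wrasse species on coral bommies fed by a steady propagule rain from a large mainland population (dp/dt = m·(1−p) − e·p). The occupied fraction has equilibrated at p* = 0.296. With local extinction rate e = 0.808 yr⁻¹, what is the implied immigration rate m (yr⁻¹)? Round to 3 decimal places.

At equilibrium m(1−p*) = e·p*, so m = e·p*/(1−p*).
m = 0.808 × 0.296 / 0.7040 = 0.2392/0.7040 = 0.3397.

0.340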